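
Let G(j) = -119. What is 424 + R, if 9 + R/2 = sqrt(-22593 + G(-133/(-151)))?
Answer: 406 + 4*I*sqrt(5678) ≈ 406.0 + 301.41*I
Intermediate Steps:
R = -18 + 4*I*sqrt(5678) (R = -18 + 2*sqrt(-22593 - 119) = -18 + 2*sqrt(-22712) = -18 + 2*(2*I*sqrt(5678)) = -18 + 4*I*sqrt(5678) ≈ -18.0 + 301.41*I)
424 + R = 424 + (-18 + 4*I*sqrt(5678)) = 406 + 4*I*sqrt(5678)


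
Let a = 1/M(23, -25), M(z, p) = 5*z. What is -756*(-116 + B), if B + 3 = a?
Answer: 10345104/115 ≈ 89957.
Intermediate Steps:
a = 1/115 (a = 1/(5*23) = 1/115 ≈ 0.0086956)
B = -344/115 (B = -3 + 1/115 = -344/115 ≈ -2.9913)
-756*(-116 + B) = -756*(-116 - 344/115) = -756*(-13684/115) = 10345104/115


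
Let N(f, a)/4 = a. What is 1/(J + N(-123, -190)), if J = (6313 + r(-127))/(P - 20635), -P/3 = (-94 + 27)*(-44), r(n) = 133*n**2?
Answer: -29479/24555510 ≈ -0.0012005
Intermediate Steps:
N(f, a) = 4*a
P = -8844 (P = -3*(-94 + 27)*(-44) = -(-201)*(-44) = -3*2948 = -8844)
J = -2151470/29479 (J = (6313 + 133*(-127)**2)/(-8844 - 20635) = (6313 + 133*16129)/(-29479) = (6313 + 2145157)*(-1/29479) = 2151470*(-1/29479) = -2151470/29479 ≈ -72.983)
1/(J + N(-123, -190)) = 1/(-2151470/29479 + 4*(-190)) = 1/(-2151470/29479 - 760) = 1/(-24555510/29479) = -29479/24555510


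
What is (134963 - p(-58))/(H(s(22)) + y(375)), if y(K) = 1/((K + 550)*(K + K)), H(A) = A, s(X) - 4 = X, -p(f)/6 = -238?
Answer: 92639906250/18037501 ≈ 5136.0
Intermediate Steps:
p(f) = 1428 (p(f) = -6*(-238) = 1428)
s(X) = 4 + X
y(K) = 1/(2*K*(550 + K)) (y(K) = 1/((550 + K)*(2*K)) = 1/(2*K*(550 + K)))
(134963 - p(-58))/(H(s(22)) + y(375)) = (134963 - 1*1428)/((4 + 22) + (1/2)/(375*(550 + 375))) = (134963 - 1428)/(26 + (1/2)*(1/375)/925) = 133535/(26 + (1/2)*(1/375)*(1/925)) = 133535/(26 + 1/693750) = 133535/(18037501/693750) = 133535*(693750/18037501) = 92639906250/18037501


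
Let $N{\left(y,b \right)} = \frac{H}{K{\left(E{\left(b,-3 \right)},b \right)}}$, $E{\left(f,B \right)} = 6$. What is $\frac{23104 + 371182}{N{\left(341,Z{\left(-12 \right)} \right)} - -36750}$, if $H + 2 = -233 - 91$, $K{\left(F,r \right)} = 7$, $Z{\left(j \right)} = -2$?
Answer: $\frac{1380001}{128462} \approx 10.742$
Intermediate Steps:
$H = -326$ ($H = -2 - 324 = -326$)
$N{\left(y,b \right)} = - \frac{326}{7}$
$\frac{23104 + 371182}{N{\left(341,Z{\left(-12 \right)} \right)} - -36750} = \frac{23104 + 371182}{- \frac{326}{7} - -36750} = \frac{394286}{- \frac{326}{7} + 36750} = \frac{394286}{\frac{256924}{7}} = 394286 \cdot \frac{7}{256924} = \frac{1380001}{128462}$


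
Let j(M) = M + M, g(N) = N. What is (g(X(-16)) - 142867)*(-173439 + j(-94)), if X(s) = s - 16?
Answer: 24811124673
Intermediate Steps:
X(s) = -16 + s
j(M) = 2*M
(g(X(-16)) - 142867)*(-173439 + j(-94)) = ((-16 - 16) - 142867)*(-173439 + 2*(-94)) = (-32 - 142867)*(-173439 - 188) = -142899*(-173627) = 24811124673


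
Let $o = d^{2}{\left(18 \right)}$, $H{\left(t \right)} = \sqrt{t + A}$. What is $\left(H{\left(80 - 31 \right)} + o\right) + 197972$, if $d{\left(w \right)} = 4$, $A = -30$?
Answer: $197988 + \sqrt{19} \approx 1.9799 \cdot 10^{5}$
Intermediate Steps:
$H{\left(t \right)} = \sqrt{-30 + t}$ ($H{\left(t \right)} = \sqrt{t - 30} = \sqrt{-30 + t}$)
$o = 16$ ($o = 4^{2} = 16$)
$\left(H{\left(80 - 31 \right)} + o\right) + 197972 = \left(\sqrt{-30 + \left(80 - 31\right)} + 16\right) + 197972 = \left(\sqrt{-30 + 49} + 16\right) + 197972 = \left(\sqrt{19} + 16\right) + 197972 = \left(16 + \sqrt{19}\right) + 197972 = 197988 + \sqrt{19}$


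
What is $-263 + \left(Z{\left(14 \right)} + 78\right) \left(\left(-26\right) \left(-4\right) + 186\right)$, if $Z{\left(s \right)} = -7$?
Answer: $20327$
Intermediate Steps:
$-263 + \left(Z{\left(14 \right)} + 78\right) \left(\left(-26\right) \left(-4\right) + 186\right) = -263 + \left(-7 + 78\right) \left(\left(-26\right) \left(-4\right) + 186\right) = -263 + 71 \left(104 + 186\right) = -263 + 71 \cdot 290 = -263 + 20590 = 20327$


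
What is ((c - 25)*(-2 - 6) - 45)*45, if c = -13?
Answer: 11655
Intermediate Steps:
((c - 25)*(-2 - 6) - 45)*45 = ((-13 - 25)*(-2 - 6) - 45)*45 = (-38*(-8) - 45)*45 = (304 - 45)*45 = 259*45 = 11655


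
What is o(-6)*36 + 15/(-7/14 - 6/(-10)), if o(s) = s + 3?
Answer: 42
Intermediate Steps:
o(s) = 3 + s
o(-6)*36 + 15/(-7/14 - 6/(-10)) = (3 - 6)*36 + 15/(-7/14 - 6/(-10)) = -3*36 + 15/(-7*1/14 - 6*(-1/10)) = -108 + 15/(-1/2 + 3/5) = -108 + 15/(1/10) = -108 + 15*10 = -108 + 150 = 42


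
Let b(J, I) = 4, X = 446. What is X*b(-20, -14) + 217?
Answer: 2001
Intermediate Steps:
X*b(-20, -14) + 217 = 446*4 + 217 = 1784 + 217 = 2001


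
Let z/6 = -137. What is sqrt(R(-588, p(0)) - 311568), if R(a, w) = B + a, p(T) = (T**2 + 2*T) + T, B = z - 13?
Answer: I*sqrt(312991) ≈ 559.46*I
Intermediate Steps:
z = -822 (z = 6*(-137) = -822)
B = -835 (B = -822 - 13 = -835)
p(T) = T**2 + 3*T
R(a, w) = -835 + a
sqrt(R(-588, p(0)) - 311568) = sqrt((-835 - 588) - 311568) = sqrt(-1423 - 311568) = sqrt(-312991) = I*sqrt(312991)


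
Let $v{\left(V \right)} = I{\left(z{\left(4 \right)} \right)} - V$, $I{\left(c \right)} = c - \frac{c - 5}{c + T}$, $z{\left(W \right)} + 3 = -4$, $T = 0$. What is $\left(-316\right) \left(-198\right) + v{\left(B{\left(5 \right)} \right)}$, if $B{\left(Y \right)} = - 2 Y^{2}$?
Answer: $\frac{438265}{7} \approx 62609.0$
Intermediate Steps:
$z{\left(W \right)} = -7$ ($z{\left(W \right)} = -3 - 4 = -7$)
$I{\left(c \right)} = c - \frac{-5 + c}{c}$ ($I{\left(c \right)} = c - \frac{c - 5}{c + 0} = c - \frac{-5 + c}{c}$)
$v{\left(V \right)} = - \frac{61}{7} - V$ ($v{\left(V \right)} = \left(-1 - 7 + \frac{5}{-7}\right) - V = \left(-1 - 7 + 5 \left(- \frac{1}{7}\right)\right) - V = \left(-1 - 7 - \frac{5}{7}\right) - V = - \frac{61}{7} - V$)
$\left(-316\right) \left(-198\right) + v{\left(B{\left(5 \right)} \right)} = \left(-316\right) \left(-198\right) - \left(\frac{61}{7} - 2 \cdot 5^{2}\right) = 62568 - \left(\frac{61}{7} - 50\right) = 62568 - - \frac{289}{7} = 62568 + \left(- \frac{61}{7} + 50\right) = 62568 + \frac{289}{7} = \frac{438265}{7}$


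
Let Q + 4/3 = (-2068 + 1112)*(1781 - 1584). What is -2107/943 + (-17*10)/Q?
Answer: -118997407/53279500 ≈ -2.2335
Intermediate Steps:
Q = -565000/3 (Q = -4/3 + (-2068 + 1112)*(1781 - 1584) = -4/3 - 956*197 = -4/3 - 188332 = -565000/3 ≈ -1.8833e+5)
-2107/943 + (-17*10)/Q = -2107/943 + (-17*10)/(-565000/3) = -2107*1/943 - 170*(-3/565000) = -2107/943 + 51/56500 = -118997407/53279500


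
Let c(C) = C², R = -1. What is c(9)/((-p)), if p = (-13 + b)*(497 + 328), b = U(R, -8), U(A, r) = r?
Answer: 9/1925 ≈ 0.0046753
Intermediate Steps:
b = -8
p = -17325 (p = (-13 - 8)*(497 + 328) = -21*825 = -17325)
c(9)/((-p)) = 9²/((-1*(-17325))) = 81/17325 = 81*(1/17325) = 9/1925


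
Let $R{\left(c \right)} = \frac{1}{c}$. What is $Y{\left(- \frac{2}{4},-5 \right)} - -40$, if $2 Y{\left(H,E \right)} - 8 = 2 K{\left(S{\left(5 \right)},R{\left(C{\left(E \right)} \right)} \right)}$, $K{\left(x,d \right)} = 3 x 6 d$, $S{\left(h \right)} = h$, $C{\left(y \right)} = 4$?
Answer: $\frac{133}{2} \approx 66.5$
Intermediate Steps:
$K{\left(x,d \right)} = 18 d x$ ($K{\left(x,d \right)} = 18 x d = 18 d x$)
$Y{\left(H,E \right)} = \frac{53}{2}$ ($Y{\left(H,E \right)} = 4 + \frac{2 \cdot 18 \cdot \frac{1}{4} \cdot 5}{2} = 4 + \frac{2 \cdot \frac{45}{2}}{2} = 4 + \frac{1}{2} \cdot 45 = 4 + \frac{45}{2} = \frac{53}{2}$)
$Y{\left(- \frac{2}{4},-5 \right)} - -40 = \frac{53}{2} - -40 = \frac{53}{2} + 40 = \frac{133}{2}$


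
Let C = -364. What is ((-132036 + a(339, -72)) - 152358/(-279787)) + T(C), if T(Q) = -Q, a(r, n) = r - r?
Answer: -36839961506/279787 ≈ -1.3167e+5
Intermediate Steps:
a(r, n) = 0
((-132036 + a(339, -72)) - 152358/(-279787)) + T(C) = ((-132036 + 0) - 152358/(-279787)) - 1*(-364) = (-132036 - 152358*(-1/279787)) + 364 = (-132036 + 152358/279787) + 364 = -36941803974/279787 + 364 = -36839961506/279787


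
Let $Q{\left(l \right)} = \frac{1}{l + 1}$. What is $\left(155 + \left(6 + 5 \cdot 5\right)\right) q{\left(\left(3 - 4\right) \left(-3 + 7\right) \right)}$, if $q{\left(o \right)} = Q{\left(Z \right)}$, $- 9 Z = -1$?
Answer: $\frac{837}{5} \approx 167.4$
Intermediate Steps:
$Z = \frac{1}{9}$ ($Z = \left(- \frac{1}{9}\right) \left(-1\right) = \frac{1}{9} \approx 0.11111$)
$Q{\left(l \right)} = \frac{1}{1 + l}$
$q{\left(o \right)} = \frac{9}{10}$ ($q{\left(o \right)} = \frac{1}{1 + \frac{1}{9}} = \frac{1}{\frac{10}{9}} = \frac{9}{10}$)
$\left(155 + \left(6 + 5 \cdot 5\right)\right) q{\left(\left(3 - 4\right) \left(-3 + 7\right) \right)} = \left(155 + \left(6 + 5 \cdot 5\right)\right) \frac{9}{10} = \left(155 + \left(6 + 25\right)\right) \frac{9}{10} = \left(155 + 31\right) \frac{9}{10} = 186 \cdot \frac{9}{10} = \frac{837}{5}$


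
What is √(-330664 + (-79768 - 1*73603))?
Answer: 23*I*√915 ≈ 695.73*I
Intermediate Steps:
√(-330664 + (-79768 - 1*73603)) = √(-330664 + (-79768 - 73603)) = √(-330664 - 153371) = √(-484035) = 23*I*√915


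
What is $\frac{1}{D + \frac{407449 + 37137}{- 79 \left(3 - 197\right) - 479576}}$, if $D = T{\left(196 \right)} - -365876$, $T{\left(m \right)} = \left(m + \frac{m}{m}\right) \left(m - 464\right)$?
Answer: $\frac{232125}{72673472707} \approx 3.1941 \cdot 10^{-6}$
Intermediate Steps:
$T{\left(m \right)} = \left(1 + m\right) \left(-464 + m\right)$ ($T{\left(m \right)} = \left(m + 1\right) \left(-464 + m\right) = \left(1 + m\right) \left(-464 + m\right)$)
$D = 313080$ ($D = \left(-464 + 196^{2} - 90748\right) - -365876 = \left(-464 + 38416 - 90748\right) + 365876 = -52796 + 365876 = 313080$)
$\frac{1}{D + \frac{407449 + 37137}{- 79 \left(3 - 197\right) - 479576}} = \frac{1}{313080 + \frac{407449 + 37137}{- 79 \left(3 - 197\right) - 479576}} = \frac{1}{313080 + \frac{444586}{\left(-79\right) \left(-194\right) - 479576}} = \frac{1}{313080 + \frac{444586}{15326 - 479576}} = \frac{1}{313080 + \frac{444586}{-464250}} = \frac{1}{313080 + 444586 \left(- \frac{1}{464250}\right)} = \frac{1}{313080 - \frac{222293}{232125}} = \frac{1}{\frac{72673472707}{232125}} = \frac{232125}{72673472707}$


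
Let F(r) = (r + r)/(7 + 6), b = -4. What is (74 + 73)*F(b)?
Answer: -1176/13 ≈ -90.462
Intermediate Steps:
F(r) = 2*r/13 (F(r) = (2*r)/13 = (2*r)*(1/13) = 2*r/13)
(74 + 73)*F(b) = (74 + 73)*((2/13)*(-4)) = 147*(-8/13) = -1176/13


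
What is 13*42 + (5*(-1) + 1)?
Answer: 542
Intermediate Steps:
13*42 + (5*(-1) + 1) = 546 + (-5 + 1) = 546 - 4 = 542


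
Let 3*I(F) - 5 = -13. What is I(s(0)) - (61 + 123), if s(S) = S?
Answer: -560/3 ≈ -186.67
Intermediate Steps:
I(F) = -8/3 (I(F) = 5/3 + (⅓)*(-13) = 5/3 - 13/3 = -8/3)
I(s(0)) - (61 + 123) = -8/3 - (61 + 123) = -8/3 - 1*184 = -8/3 - 184 = -560/3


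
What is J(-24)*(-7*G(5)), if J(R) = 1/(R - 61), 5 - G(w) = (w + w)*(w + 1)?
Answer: -77/17 ≈ -4.5294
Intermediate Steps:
G(w) = 5 - 2*w*(1 + w) (G(w) = 5 - (w + w)*(w + 1) = 5 - 2*w*(1 + w))
J(R) = 1/(-61 + R)
J(-24)*(-7*G(5)) = (-7*(5 - 2*5 - 2*5**2))/(-61 - 24) = (-7*(5 - 10 - 2*25))/(-85) = -(-7)*(5 - 10 - 50)/85 = -(-7)*(-55)/85 = -1/85*385 = -77/17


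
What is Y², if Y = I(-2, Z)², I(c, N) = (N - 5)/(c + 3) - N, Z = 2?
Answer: 625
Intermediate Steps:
I(c, N) = -N + (-5 + N)/(3 + c) (I(c, N) = (-5 + N)/(3 + c) - N = -N + (-5 + N)/(3 + c))
Y = 25 (Y = ((-5 - 2*2 - 1*2*(-2))/(3 - 2))² = ((-5 - 4 + 4)/1)² = (1*(-5))² = (-5)² = 25)
Y² = 25² = 625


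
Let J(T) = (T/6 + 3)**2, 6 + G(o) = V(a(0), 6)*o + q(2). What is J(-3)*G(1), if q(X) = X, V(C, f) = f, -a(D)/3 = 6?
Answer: 25/2 ≈ 12.500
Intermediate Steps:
a(D) = -18 (a(D) = -3*6 = -18)
G(o) = -4 + 6*o (G(o) = -6 + (6*o + 2) = -6 + (2 + 6*o) = -4 + 6*o)
J(T) = (3 + T/6)**2 (J(T) = (T*(1/6) + 3)**2 = (T/6 + 3)**2 = (3 + T/6)**2)
J(-3)*G(1) = ((18 - 3)**2/36)*(-4 + 6*1) = ((1/36)*15**2)*(-4 + 6) = ((1/36)*225)*2 = (25/4)*2 = 25/2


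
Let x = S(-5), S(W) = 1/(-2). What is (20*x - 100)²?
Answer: 12100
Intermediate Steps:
S(W) = -½
x = -½ ≈ -0.50000
(20*x - 100)² = (20*(-½) - 100)² = (-10 - 100)² = (-110)² = 12100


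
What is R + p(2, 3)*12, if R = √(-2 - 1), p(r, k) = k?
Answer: 36 + I*√3 ≈ 36.0 + 1.732*I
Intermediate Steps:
R = I*√3 (R = √(-3) = I*√3 ≈ 1.732*I)
R + p(2, 3)*12 = I*√3 + 3*12 = I*√3 + 36 = 36 + I*√3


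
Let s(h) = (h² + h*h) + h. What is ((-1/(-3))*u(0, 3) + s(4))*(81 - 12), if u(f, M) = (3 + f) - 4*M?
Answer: 2277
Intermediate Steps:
u(f, M) = 3 + f - 4*M
s(h) = h + 2*h² (s(h) = (h² + h²) + h = 2*h² + h = h + 2*h²)
((-1/(-3))*u(0, 3) + s(4))*(81 - 12) = ((-1/(-3))*(3 + 0 - 4*3) + 4*(1 + 2*4))*(81 - 12) = ((-1*(-⅓))*(3 + 0 - 12) + 4*(1 + 8))*69 = ((⅓)*(-9) + 4*9)*69 = (-3 + 36)*69 = 33*69 = 2277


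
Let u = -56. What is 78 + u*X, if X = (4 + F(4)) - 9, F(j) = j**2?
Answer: -538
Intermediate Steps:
X = 11 (X = (4 + 4**2) - 9 = (4 + 16) - 9 = 20 - 9 = 11)
78 + u*X = 78 - 56*11 = 78 - 616 = -538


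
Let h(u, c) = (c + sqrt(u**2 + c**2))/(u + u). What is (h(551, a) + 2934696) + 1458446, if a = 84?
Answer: 2420621284/551 + sqrt(310657)/1102 ≈ 4.3931e+6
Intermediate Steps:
h(u, c) = (c + sqrt(c**2 + u**2))/(2*u) (h(u, c) = (c + sqrt(c**2 + u**2))/((2*u)) = (c + sqrt(c**2 + u**2))*(1/(2*u)) = (c + sqrt(c**2 + u**2))/(2*u))
(h(551, a) + 2934696) + 1458446 = ((1/2)*(84 + sqrt(84**2 + 551**2))/551 + 2934696) + 1458446 = ((1/2)*(1/551)*(84 + sqrt(7056 + 303601)) + 2934696) + 1458446 = ((1/2)*(1/551)*(84 + sqrt(310657)) + 2934696) + 1458446 = ((42/551 + sqrt(310657)/1102) + 2934696) + 1458446 = (1617017538/551 + sqrt(310657)/1102) + 1458446 = 2420621284/551 + sqrt(310657)/1102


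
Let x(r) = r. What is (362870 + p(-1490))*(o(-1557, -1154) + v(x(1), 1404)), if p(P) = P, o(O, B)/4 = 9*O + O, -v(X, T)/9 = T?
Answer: -27073144080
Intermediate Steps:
v(X, T) = -9*T
o(O, B) = 40*O (o(O, B) = 4*(9*O + O) = 4*(10*O) = 40*O)
(362870 + p(-1490))*(o(-1557, -1154) + v(x(1), 1404)) = (362870 - 1490)*(40*(-1557) - 9*1404) = 361380*(-62280 - 12636) = 361380*(-74916) = -27073144080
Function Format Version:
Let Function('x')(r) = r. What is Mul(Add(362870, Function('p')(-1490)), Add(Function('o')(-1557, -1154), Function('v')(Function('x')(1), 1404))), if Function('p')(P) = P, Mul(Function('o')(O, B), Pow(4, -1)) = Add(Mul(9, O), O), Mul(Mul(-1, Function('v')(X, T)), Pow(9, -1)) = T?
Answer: -27073144080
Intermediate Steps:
Function('v')(X, T) = Mul(-9, T)
Function('o')(O, B) = Mul(40, O) (Function('o')(O, B) = Mul(4, Add(Mul(9, O), O)) = Mul(4, Mul(10, O)) = Mul(40, O))
Mul(Add(362870, Function('p')(-1490)), Add(Function('o')(-1557, -1154), Function('v')(Function('x')(1), 1404))) = Mul(Add(362870, -1490), Add(Mul(40, -1557), Mul(-9, 1404))) = Mul(361380, Add(-62280, -12636)) = Mul(361380, -74916) = -27073144080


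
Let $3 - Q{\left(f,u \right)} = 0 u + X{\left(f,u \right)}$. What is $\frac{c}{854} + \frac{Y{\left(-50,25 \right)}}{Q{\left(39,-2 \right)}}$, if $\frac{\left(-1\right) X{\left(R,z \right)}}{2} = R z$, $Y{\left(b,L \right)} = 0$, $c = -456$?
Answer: $- \frac{228}{427} \approx -0.53396$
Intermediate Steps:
$X{\left(R,z \right)} = - 2 R z$
$Q{\left(f,u \right)} = 3 + 2 f u$ ($Q{\left(f,u \right)} = 3 - \left(0 u - 2 f u\right) = 3 - \left(0 - 2 f u\right) = 3 - - 2 f u = 3 + 2 f u$)
$\frac{c}{854} + \frac{Y{\left(-50,25 \right)}}{Q{\left(39,-2 \right)}} = - \frac{456}{854} + \frac{0}{3 + 2 \cdot 39 \left(-2\right)} = \left(-456\right) \frac{1}{854} + \frac{0}{3 - 156} = - \frac{228}{427} + \frac{0}{-153} = - \frac{228}{427} + 0 \left(- \frac{1}{153}\right) = - \frac{228}{427} + 0 = - \frac{228}{427}$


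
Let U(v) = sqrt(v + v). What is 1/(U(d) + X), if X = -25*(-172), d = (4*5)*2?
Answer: 215/924496 - sqrt(5)/4622480 ≈ 0.00023208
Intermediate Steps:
d = 40 (d = 20*2 = 40)
U(v) = sqrt(2)*sqrt(v) (U(v) = sqrt(2*v) = sqrt(2)*sqrt(v))
X = 4300
1/(U(d) + X) = 1/(sqrt(2)*sqrt(40) + 4300) = 1/(sqrt(2)*(2*sqrt(10)) + 4300) = 1/(4*sqrt(5) + 4300) = 1/(4300 + 4*sqrt(5))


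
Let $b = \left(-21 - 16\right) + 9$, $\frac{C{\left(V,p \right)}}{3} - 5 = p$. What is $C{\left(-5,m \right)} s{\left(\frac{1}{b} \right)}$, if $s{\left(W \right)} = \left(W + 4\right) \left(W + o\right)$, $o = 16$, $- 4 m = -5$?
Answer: $\frac{3721275}{3136} \approx 1186.6$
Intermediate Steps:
$m = \frac{5}{4}$ ($m = \left(- \frac{1}{4}\right) \left(-5\right) = \frac{5}{4} \approx 1.25$)
$C{\left(V,p \right)} = 15 + 3 p$
$b = -28$ ($b = -37 + 9 = -28$)
$s{\left(W \right)} = \left(4 + W\right) \left(16 + W\right)$ ($s{\left(W \right)} = \left(W + 4\right) \left(W + 16\right) = \left(4 + W\right) \left(16 + W\right)$)
$C{\left(-5,m \right)} s{\left(\frac{1}{b} \right)} = \left(15 + 3 \cdot \frac{5}{4}\right) \left(64 + \left(\frac{1}{-28}\right)^{2} + \frac{20}{-28}\right) = \left(15 + \frac{15}{4}\right) \left(64 + \left(- \frac{1}{28}\right)^{2} + 20 \left(- \frac{1}{28}\right)\right) = \frac{75 \left(64 + \frac{1}{784} - \frac{5}{7}\right)}{4} = \frac{75}{4} \cdot \frac{49617}{784} = \frac{3721275}{3136}$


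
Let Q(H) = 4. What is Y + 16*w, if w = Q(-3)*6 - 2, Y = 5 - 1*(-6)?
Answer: 363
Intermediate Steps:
Y = 11 (Y = 5 + 6 = 11)
w = 22 (w = 4*6 - 2 = 24 - 2 = 22)
Y + 16*w = 11 + 16*22 = 11 + 352 = 363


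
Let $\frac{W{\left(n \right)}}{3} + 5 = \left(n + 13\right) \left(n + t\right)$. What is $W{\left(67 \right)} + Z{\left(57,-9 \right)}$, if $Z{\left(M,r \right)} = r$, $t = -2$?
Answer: $15576$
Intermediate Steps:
$W{\left(n \right)} = -15 + 3 \left(-2 + n\right) \left(13 + n\right)$ ($W{\left(n \right)} = -15 + 3 \left(n + 13\right) \left(n - 2\right) = -15 + 3 \left(13 + n\right) \left(-2 + n\right) = -15 + 3 \left(-2 + n\right) \left(13 + n\right)$)
$W{\left(67 \right)} + Z{\left(57,-9 \right)} = \left(-93 + 3 \cdot 67^{2} + 33 \cdot 67\right) - 9 = \left(-93 + 3 \cdot 4489 + 2211\right) - 9 = \left(-93 + 13467 + 2211\right) - 9 = 15585 - 9 = 15576$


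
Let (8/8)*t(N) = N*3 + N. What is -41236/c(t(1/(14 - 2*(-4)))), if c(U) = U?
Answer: -226798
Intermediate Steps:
t(N) = 4*N (t(N) = N*3 + N = 3*N + N = 4*N)
-41236/c(t(1/(14 - 2*(-4)))) = -41236/(4/(14 - 2*(-4))) = -41236/(4/(14 + 8)) = -41236/(4/22) = -41236/(4*(1/22)) = -41236/2/11 = -41236*11/2 = -226798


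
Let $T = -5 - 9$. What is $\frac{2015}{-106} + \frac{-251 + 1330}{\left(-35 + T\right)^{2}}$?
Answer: $- \frac{4723641}{254506} \approx -18.56$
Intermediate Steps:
$T = -14$
$\frac{2015}{-106} + \frac{-251 + 1330}{\left(-35 + T\right)^{2}} = \frac{2015}{-106} + \frac{-251 + 1330}{\left(-35 - 14\right)^{2}} = 2015 \left(- \frac{1}{106}\right) + \frac{1079}{\left(-49\right)^{2}} = - \frac{2015}{106} + \frac{1079}{2401} = - \frac{4723641}{254506}$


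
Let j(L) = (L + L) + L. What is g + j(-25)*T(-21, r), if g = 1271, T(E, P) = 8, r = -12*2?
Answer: 671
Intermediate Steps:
r = -24
j(L) = 3*L (j(L) = 2*L + L = 3*L)
g + j(-25)*T(-21, r) = 1271 + (3*(-25))*8 = 1271 - 75*8 = 1271 - 600 = 671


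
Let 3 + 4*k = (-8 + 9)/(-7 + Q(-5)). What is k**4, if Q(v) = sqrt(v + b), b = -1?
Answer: (20089*I + 28380*sqrt(6))/(64*(673*I + 1204*sqrt(6))) ≈ 0.37316 + 0.021279*I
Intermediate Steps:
Q(v) = sqrt(-1 + v) (Q(v) = sqrt(v - 1) = sqrt(-1 + v))
k = -3/4 + 1/(4*(-7 + I*sqrt(6))) (k = -3/4 + ((-8 + 9)/(-7 + sqrt(-1 - 5)))/4 = -3/4 + (1/(-7 + sqrt(-6)))/4 = -3/4 + (1/(-7 + I*sqrt(6)))/4 = -3/4 + 1/(4*(-7 + I*sqrt(6))) ≈ -0.78182 - 0.011134*I)
k**4 = (-43/55 - I*sqrt(6)/220)**4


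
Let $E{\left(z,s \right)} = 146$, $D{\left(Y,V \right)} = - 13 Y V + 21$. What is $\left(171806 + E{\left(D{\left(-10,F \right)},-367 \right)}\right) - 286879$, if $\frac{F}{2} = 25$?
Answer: $-114927$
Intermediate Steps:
$F = 50$ ($F = 2 \cdot 25 = 50$)
$D{\left(Y,V \right)} = 21 - 13 V Y$ ($D{\left(Y,V \right)} = - 13 V Y + 21 = 21 - 13 V Y$)
$\left(171806 + E{\left(D{\left(-10,F \right)},-367 \right)}\right) - 286879 = \left(171806 + 146\right) - 286879 = 171952 - 286879 = -114927$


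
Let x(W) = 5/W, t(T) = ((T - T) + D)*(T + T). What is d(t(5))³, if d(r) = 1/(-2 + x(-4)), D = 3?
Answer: -64/2197 ≈ -0.029131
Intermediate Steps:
t(T) = 6*T (t(T) = ((T - T) + 3)*(T + T) = (0 + 3)*(2*T) = 3*(2*T) = 6*T)
d(r) = -4/13 (d(r) = 1/(-2 + 5/(-4)) = 1/(-2 + 5*(-¼)) = 1/(-2 - 5/4) = 1/(-13/4) = -4/13)
d(t(5))³ = (-4/13)³ = -64/2197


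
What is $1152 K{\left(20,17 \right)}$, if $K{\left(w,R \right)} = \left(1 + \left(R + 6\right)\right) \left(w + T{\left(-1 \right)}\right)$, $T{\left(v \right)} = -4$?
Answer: $442368$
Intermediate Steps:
$K{\left(w,R \right)} = \left(-4 + w\right) \left(7 + R\right)$ ($K{\left(w,R \right)} = \left(1 + \left(R + 6\right)\right) \left(w - 4\right) = \left(1 + \left(6 + R\right)\right) \left(-4 + w\right) = \left(7 + R\right) \left(-4 + w\right) = \left(-4 + w\right) \left(7 + R\right)$)
$1152 K{\left(20,17 \right)} = 1152 \left(-28 - 68 + 7 \cdot 20 + 17 \cdot 20\right) = 1152 \left(-28 - 68 + 140 + 340\right) = 1152 \cdot 384 = 442368$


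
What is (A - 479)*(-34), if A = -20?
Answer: 16966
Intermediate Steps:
(A - 479)*(-34) = (-20 - 479)*(-34) = -499*(-34) = 16966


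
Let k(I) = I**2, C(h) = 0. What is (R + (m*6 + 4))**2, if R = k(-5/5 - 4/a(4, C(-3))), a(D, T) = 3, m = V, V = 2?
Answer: 37249/81 ≈ 459.86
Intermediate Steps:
m = 2
R = 49/9 (R = (-5/5 - 4/3)**2 = (-5*1/5 - 4*1/3)**2 = (-1 - 4/3)**2 = (-7/3)**2 = 49/9 ≈ 5.4444)
(R + (m*6 + 4))**2 = (49/9 + (2*6 + 4))**2 = (49/9 + (12 + 4))**2 = (49/9 + 16)**2 = (193/9)**2 = 37249/81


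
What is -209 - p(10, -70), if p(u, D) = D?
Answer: -139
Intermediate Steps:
-209 - p(10, -70) = -209 - 1*(-70) = -209 + 70 = -139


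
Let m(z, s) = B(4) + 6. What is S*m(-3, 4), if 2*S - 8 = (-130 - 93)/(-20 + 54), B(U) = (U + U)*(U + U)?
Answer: 1715/34 ≈ 50.441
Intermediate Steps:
B(U) = 4*U² (B(U) = (2*U)*(2*U) = 4*U²)
m(z, s) = 70 (m(z, s) = 4*4² + 6 = 4*16 + 6 = 64 + 6 = 70)
S = 49/68 (S = 4 + ((-130 - 93)/(-20 + 54))/2 = 4 + (-223/34)/2 = 4 + (-223*1/34)/2 = 4 + (½)*(-223/34) = 4 - 223/68 = 49/68 ≈ 0.72059)
S*m(-3, 4) = (49/68)*70 = 1715/34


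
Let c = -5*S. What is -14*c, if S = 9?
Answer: 630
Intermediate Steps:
c = -45 (c = -5*9 = -45)
-14*c = -14*(-45) = 630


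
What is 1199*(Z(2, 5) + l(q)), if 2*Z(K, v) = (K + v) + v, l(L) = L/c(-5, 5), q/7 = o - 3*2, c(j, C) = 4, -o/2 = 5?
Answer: -26378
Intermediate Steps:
o = -10 (o = -2*5 = -10)
q = -112 (q = 7*(-10 - 3*2) = 7*(-10 - 6) = 7*(-16) = -112)
l(L) = L/4
Z(K, v) = v + K/2 (Z(K, v) = ((K + v) + v)/2 = (K + 2*v)/2 = v + K/2)
1199*(Z(2, 5) + l(q)) = 1199*((5 + (½)*2) + (¼)*(-112)) = 1199*((5 + 1) - 28) = 1199*(6 - 28) = 1199*(-22) = -26378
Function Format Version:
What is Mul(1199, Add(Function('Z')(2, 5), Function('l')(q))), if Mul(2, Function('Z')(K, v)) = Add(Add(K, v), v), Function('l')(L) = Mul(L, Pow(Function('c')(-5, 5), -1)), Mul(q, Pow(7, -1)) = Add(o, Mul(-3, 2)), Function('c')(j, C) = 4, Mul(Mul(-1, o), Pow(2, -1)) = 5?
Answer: -26378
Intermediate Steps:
o = -10 (o = Mul(-2, 5) = -10)
q = -112 (q = Mul(7, Add(-10, Mul(-3, 2))) = Mul(7, Add(-10, -6)) = Mul(7, -16) = -112)
Function('l')(L) = Mul(Rational(1, 4), L) (Function('l')(L) = Mul(L, Pow(4, -1)) = Mul(L, Rational(1, 4)) = Mul(Rational(1, 4), L))
Function('Z')(K, v) = Add(v, Mul(Rational(1, 2), K)) (Function('Z')(K, v) = Mul(Rational(1, 2), Add(Add(K, v), v)) = Mul(Rational(1, 2), Add(K, Mul(2, v))) = Add(v, Mul(Rational(1, 2), K)))
Mul(1199, Add(Function('Z')(2, 5), Function('l')(q))) = Mul(1199, Add(Add(5, Mul(Rational(1, 2), 2)), Mul(Rational(1, 4), -112))) = Mul(1199, Add(Add(5, 1), -28)) = Mul(1199, Add(6, -28)) = Mul(1199, -22) = -26378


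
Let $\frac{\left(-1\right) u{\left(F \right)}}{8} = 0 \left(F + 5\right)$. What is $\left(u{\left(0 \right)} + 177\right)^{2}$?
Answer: $31329$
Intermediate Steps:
$u{\left(F \right)} = 0$ ($u{\left(F \right)} = - 8 \cdot 0 \left(F + 5\right) = - 8 \cdot 0 \left(5 + F\right) = \left(-8\right) 0 = 0$)
$\left(u{\left(0 \right)} + 177\right)^{2} = \left(0 + 177\right)^{2} = 177^{2} = 31329$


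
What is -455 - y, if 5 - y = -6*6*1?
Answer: -496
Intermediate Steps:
y = 41 (y = 5 - (-6*6) = 5 - (-36) = 5 - 1*(-36) = 5 + 36 = 41)
-455 - y = -455 - 1*41 = -455 - 41 = -496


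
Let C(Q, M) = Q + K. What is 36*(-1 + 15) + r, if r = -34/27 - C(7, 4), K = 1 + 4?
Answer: 13250/27 ≈ 490.74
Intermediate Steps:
K = 5
C(Q, M) = 5 + Q (C(Q, M) = Q + 5 = 5 + Q)
r = -358/27 (r = -34/27 - (5 + 7) = -34*1/27 - 1*12 = -34/27 - 12 = -358/27 ≈ -13.259)
36*(-1 + 15) + r = 36*(-1 + 15) - 358/27 = 36*14 - 358/27 = 504 - 358/27 = 13250/27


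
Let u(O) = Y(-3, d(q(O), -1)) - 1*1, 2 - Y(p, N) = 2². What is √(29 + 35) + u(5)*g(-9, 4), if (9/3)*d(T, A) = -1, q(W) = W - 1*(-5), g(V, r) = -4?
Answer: 20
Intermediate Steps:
q(W) = 5 + W (q(W) = W + 5 = 5 + W)
d(T, A) = -⅓ (d(T, A) = (⅓)*(-1) = -⅓)
Y(p, N) = -2 (Y(p, N) = 2 - 1*2² = 2 - 1*4 = 2 - 4 = -2)
u(O) = -3 (u(O) = -2 - 1*1 = -2 - 1 = -3)
√(29 + 35) + u(5)*g(-9, 4) = √(29 + 35) - 3*(-4) = √64 + 12 = 8 + 12 = 20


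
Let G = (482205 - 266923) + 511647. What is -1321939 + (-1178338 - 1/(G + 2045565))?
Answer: -6932002980839/2772494 ≈ -2.5003e+6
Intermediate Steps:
G = 726929 (G = 215282 + 511647 = 726929)
-1321939 + (-1178338 - 1/(G + 2045565)) = -1321939 + (-1178338 - 1/(726929 + 2045565)) = -1321939 + (-1178338 - 1/2772494) = -1321939 - 3266935034973/2772494 = -6932002980839/2772494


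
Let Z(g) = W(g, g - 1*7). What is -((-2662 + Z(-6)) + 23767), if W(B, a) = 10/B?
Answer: -63310/3 ≈ -21103.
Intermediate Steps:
Z(g) = 10/g
-((-2662 + Z(-6)) + 23767) = -((-2662 + 10/(-6)) + 23767) = -((-2662 + 10*(-⅙)) + 23767) = -((-2662 - 5/3) + 23767) = -(-7991/3 + 23767) = -1*63310/3 = -63310/3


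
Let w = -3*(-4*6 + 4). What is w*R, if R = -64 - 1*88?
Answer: -9120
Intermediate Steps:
R = -152 (R = -64 - 88 = -152)
w = 60 (w = -3*(-24 + 4) = -3*(-20) = 60)
w*R = 60*(-152) = -9120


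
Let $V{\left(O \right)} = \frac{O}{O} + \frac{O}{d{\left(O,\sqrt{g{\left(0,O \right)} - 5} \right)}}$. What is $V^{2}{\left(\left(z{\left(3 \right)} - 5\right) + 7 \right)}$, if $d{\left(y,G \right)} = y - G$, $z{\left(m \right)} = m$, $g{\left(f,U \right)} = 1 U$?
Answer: $4$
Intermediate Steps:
$g{\left(f,U \right)} = U$
$V{\left(O \right)} = 1 + \frac{O}{O - \sqrt{-5 + O}}$ ($V{\left(O \right)} = \frac{O}{O} + \frac{O}{O - \sqrt{O - 5}} = 1 + \frac{O}{O - \sqrt{-5 + O}}$)
$V^{2}{\left(\left(z{\left(3 \right)} - 5\right) + 7 \right)} = \left(\frac{- \sqrt{-5 + \left(\left(3 - 5\right) + 7\right)} + 2 \left(\left(3 - 5\right) + 7\right)}{\left(\left(3 - 5\right) + 7\right) - \sqrt{-5 + \left(\left(3 - 5\right) + 7\right)}}\right)^{2} = \left(\frac{- \sqrt{-5 + \left(-2 + 7\right)} + 2 \left(-2 + 7\right)}{\left(-2 + 7\right) - \sqrt{-5 + \left(-2 + 7\right)}}\right)^{2} = \left(\frac{- \sqrt{-5 + 5} + 2 \cdot 5}{5 - \sqrt{-5 + 5}}\right)^{2} = \left(\frac{- \sqrt{0} + 10}{5 - \sqrt{0}}\right)^{2} = \left(\frac{\left(-1\right) 0 + 10}{5 - 0}\right)^{2} = \left(\frac{0 + 10}{5 + 0}\right)^{2} = \left(\frac{1}{5} \cdot 10\right)^{2} = 2^{2} = 4$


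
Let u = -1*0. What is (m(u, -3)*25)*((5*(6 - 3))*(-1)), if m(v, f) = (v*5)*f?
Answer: 0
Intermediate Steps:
u = 0
m(v, f) = 5*f*v (m(v, f) = (5*v)*f = 5*f*v)
(m(u, -3)*25)*((5*(6 - 3))*(-1)) = ((5*(-3)*0)*25)*((5*(6 - 3))*(-1)) = (0*25)*((5*3)*(-1)) = 0*(15*(-1)) = 0*(-15) = 0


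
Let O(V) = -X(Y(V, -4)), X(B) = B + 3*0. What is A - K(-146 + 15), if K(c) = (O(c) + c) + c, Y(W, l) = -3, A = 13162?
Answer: 13421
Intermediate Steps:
X(B) = B (X(B) = B + 0 = B)
O(V) = 3 (O(V) = -1*(-3) = 3)
K(c) = 3 + 2*c (K(c) = (3 + c) + c = 3 + 2*c)
A - K(-146 + 15) = 13162 - (3 + 2*(-146 + 15)) = 13162 - (3 + 2*(-131)) = 13162 - (3 - 262) = 13162 - 1*(-259) = 13162 + 259 = 13421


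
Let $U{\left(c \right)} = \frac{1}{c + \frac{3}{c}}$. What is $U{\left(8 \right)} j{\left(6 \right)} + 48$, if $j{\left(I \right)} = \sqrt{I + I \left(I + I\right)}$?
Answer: $48 + \frac{8 \sqrt{78}}{67} \approx 49.055$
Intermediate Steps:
$j{\left(I \right)} = \sqrt{I + 2 I^{2}}$ ($j{\left(I \right)} = \sqrt{I + I 2 I} = \sqrt{I + 2 I^{2}}$)
$U{\left(8 \right)} j{\left(6 \right)} + 48 = \frac{8}{3 + 8^{2}} \sqrt{6 \left(1 + 2 \cdot 6\right)} + 48 = \frac{8}{3 + 64} \sqrt{6 \left(1 + 12\right)} + 48 = \frac{8}{67} \sqrt{6 \cdot 13} + 48 = 8 \cdot \frac{1}{67} \sqrt{78} + 48 = \frac{8 \sqrt{78}}{67} + 48 = 48 + \frac{8 \sqrt{78}}{67}$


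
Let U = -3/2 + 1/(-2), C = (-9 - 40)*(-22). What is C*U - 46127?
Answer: -48283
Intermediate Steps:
C = 1078 (C = -49*(-22) = 1078)
U = -2 (U = -3*½ + 1*(-½) = -3/2 - ½ = -2)
C*U - 46127 = 1078*(-2) - 46127 = -2156 - 46127 = -48283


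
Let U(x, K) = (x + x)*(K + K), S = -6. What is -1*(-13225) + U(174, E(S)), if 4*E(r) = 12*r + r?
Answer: -347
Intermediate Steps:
E(r) = 13*r/4 (E(r) = (12*r + r)/4 = (13*r)/4 = 13*r/4)
U(x, K) = 4*K*x (U(x, K) = (2*x)*(2*K) = 4*K*x)
-1*(-13225) + U(174, E(S)) = -1*(-13225) + 4*((13/4)*(-6))*174 = 13225 + 4*(-39/2)*174 = 13225 - 13572 = -347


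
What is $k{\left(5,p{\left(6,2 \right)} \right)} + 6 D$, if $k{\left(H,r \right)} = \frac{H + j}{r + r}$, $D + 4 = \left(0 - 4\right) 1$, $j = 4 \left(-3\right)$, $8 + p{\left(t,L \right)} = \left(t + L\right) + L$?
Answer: $- \frac{199}{4} \approx -49.75$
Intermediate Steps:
$p{\left(t,L \right)} = -8 + t + 2 L$ ($p{\left(t,L \right)} = -8 + \left(\left(t + L\right) + L\right) = -8 + \left(\left(L + t\right) + L\right) = -8 + \left(t + 2 L\right) = -8 + t + 2 L$)
$j = -12$
$D = -8$ ($D = -4 + \left(0 - 4\right) 1 = -4 - 4 = -8$)
$k{\left(H,r \right)} = \frac{-12 + H}{2 r}$ ($k{\left(H,r \right)} = \frac{H - 12}{r + r} = \frac{-12 + H}{2 r}$)
$k{\left(5,p{\left(6,2 \right)} \right)} + 6 D = \frac{-12 + 5}{2 \left(-8 + 6 + 2 \cdot 2\right)} + 6 \left(-8\right) = \frac{1}{2} \frac{1}{-8 + 6 + 4} \left(-7\right) - 48 = \frac{1}{2} \cdot \frac{1}{2} \left(-7\right) - 48 = - \frac{7}{4} - 48 = - \frac{199}{4}$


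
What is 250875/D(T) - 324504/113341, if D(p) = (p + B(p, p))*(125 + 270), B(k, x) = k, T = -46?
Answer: -8045379747/823762388 ≈ -9.7666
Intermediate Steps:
D(p) = 790*p (D(p) = (p + p)*(125 + 270) = (2*p)*395 = 790*p)
250875/D(T) - 324504/113341 = 250875/((790*(-46))) - 324504/113341 = 250875/(-36340) - 324504*1/113341 = 250875*(-1/36340) - 324504/113341 = -50175/7268 - 324504/113341 = -8045379747/823762388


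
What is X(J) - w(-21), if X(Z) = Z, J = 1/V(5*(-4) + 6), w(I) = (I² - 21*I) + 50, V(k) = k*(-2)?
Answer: -26095/28 ≈ -931.96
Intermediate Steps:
V(k) = -2*k
w(I) = 50 + I² - 21*I
J = 1/28 (J = 1/(-2*(5*(-4) + 6)) = 1/(-2*(-20 + 6)) = 1/(-2*(-14)) = 1/28 ≈ 0.035714)
X(J) - w(-21) = 1/28 - (50 + (-21)² - 21*(-21)) = 1/28 - (50 + 441 + 441) = 1/28 - 1*932 = 1/28 - 932 = -26095/28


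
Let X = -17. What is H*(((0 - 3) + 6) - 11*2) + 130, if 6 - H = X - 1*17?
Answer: -630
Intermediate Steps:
H = 40 (H = 6 - (-17 - 1*17) = 6 - (-17 - 17) = 6 - 1*(-34) = 6 + 34 = 40)
H*(((0 - 3) + 6) - 11*2) + 130 = 40*(((0 - 3) + 6) - 11*2) + 130 = 40*((-3 + 6) - 22) + 130 = 40*(3 - 22) + 130 = 40*(-19) + 130 = -760 + 130 = -630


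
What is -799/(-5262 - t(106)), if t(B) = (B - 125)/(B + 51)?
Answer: 7379/48595 ≈ 0.15185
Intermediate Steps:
t(B) = (-125 + B)/(51 + B)
-799/(-5262 - t(106)) = -799/(-5262 - (-125 + 106)/(51 + 106)) = -799/(-5262 - (-19)/157) = -799/(-5262 - 1*(-19/157)) = -799/(-5262 + 19/157) = -799/(-826115/157) = -799*(-157/826115) = 7379/48595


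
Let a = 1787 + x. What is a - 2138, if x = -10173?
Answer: -10524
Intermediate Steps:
a = -8386 (a = 1787 - 10173 = -8386)
a - 2138 = -8386 - 2138 = -10524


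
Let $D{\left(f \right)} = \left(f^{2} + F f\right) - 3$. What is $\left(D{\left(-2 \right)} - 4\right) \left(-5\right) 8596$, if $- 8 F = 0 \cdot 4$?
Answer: $128940$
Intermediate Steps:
$F = 0$ ($F = - \frac{0 \cdot 4}{8} = \left(- \frac{1}{8}\right) 0 = 0$)
$D{\left(f \right)} = -3 + f^{2}$ ($D{\left(f \right)} = \left(f^{2} + 0 f\right) - 3 = \left(f^{2} + 0\right) - 3 = f^{2} - 3 = -3 + f^{2}$)
$\left(D{\left(-2 \right)} - 4\right) \left(-5\right) 8596 = \left(\left(-3 + \left(-2\right)^{2}\right) - 4\right) \left(-5\right) 8596 = \left(\left(-3 + 4\right) - 4\right) \left(-5\right) 8596 = \left(1 - 4\right) \left(-5\right) 8596 = \left(-3\right) \left(-5\right) 8596 = 15 \cdot 8596 = 128940$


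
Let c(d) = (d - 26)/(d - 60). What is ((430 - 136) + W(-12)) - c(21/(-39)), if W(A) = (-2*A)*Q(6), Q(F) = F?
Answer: 344361/787 ≈ 437.56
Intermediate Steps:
W(A) = -12*A (W(A) = -2*A*6 = -12*A)
c(d) = (-26 + d)/(-60 + d)
((430 - 136) + W(-12)) - c(21/(-39)) = ((430 - 136) - 12*(-12)) - (-26 + 21/(-39))/(-60 + 21/(-39)) = (294 + 144) - (-26 + 21*(-1/39))/(-60 + 21*(-1/39)) = 438 - (-26 - 7/13)/(-60 - 7/13) = 438 - (-345)/((-787/13)*13) = 438 - (-13)*(-345)/(787*13) = 438 - 1*345/787 = 438 - 345/787 = 344361/787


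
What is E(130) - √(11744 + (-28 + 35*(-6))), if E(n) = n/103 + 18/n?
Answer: 9377/6695 - √11506 ≈ -105.87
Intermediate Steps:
E(n) = 18/n + n/103 (E(n) = n*(1/103) + 18/n = n/103 + 18/n = 18/n + n/103)
E(130) - √(11744 + (-28 + 35*(-6))) = (18/130 + (1/103)*130) - √(11744 + (-28 + 35*(-6))) = (18*(1/130) + 130/103) - √(11744 + (-28 - 210)) = (9/65 + 130/103) - √(11744 - 238) = 9377/6695 - √11506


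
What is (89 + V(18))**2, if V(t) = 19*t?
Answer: 185761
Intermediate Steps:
(89 + V(18))**2 = (89 + 19*18)**2 = (89 + 342)**2 = 431**2 = 185761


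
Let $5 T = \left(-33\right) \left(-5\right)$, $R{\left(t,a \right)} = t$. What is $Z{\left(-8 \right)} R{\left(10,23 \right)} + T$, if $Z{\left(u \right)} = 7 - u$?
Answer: $183$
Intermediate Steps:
$T = 33$ ($T = \frac{\left(-33\right) \left(-5\right)}{5} = \frac{1}{5} \cdot 165 = 33$)
$Z{\left(-8 \right)} R{\left(10,23 \right)} + T = \left(7 - -8\right) 10 + 33 = \left(7 + 8\right) 10 + 33 = 15 \cdot 10 + 33 = 150 + 33 = 183$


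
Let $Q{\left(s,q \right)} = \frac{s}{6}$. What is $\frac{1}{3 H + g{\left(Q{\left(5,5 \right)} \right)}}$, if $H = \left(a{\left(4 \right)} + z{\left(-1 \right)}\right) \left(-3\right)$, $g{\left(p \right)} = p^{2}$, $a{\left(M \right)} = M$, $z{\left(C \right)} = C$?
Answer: $- \frac{36}{947} \approx -0.038015$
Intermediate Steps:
$Q{\left(s,q \right)} = \frac{s}{6}$ ($Q{\left(s,q \right)} = s \frac{1}{6} = \frac{s}{6}$)
$H = -9$ ($H = \left(4 - 1\right) \left(-3\right) = 3 \left(-3\right) = -9$)
$\frac{1}{3 H + g{\left(Q{\left(5,5 \right)} \right)}} = \frac{1}{3 \left(-9\right) + \left(\frac{1}{6} \cdot 5\right)^{2}} = \frac{1}{-27 + \left(\frac{5}{6}\right)^{2}} = \frac{1}{-27 + \frac{25}{36}} = \frac{1}{- \frac{947}{36}} = - \frac{36}{947}$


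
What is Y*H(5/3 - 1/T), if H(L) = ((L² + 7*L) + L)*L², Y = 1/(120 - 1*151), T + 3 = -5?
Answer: -18684145/10285056 ≈ -1.8166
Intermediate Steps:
T = -8 (T = -3 - 5 = -8)
Y = -1/31 (Y = 1/(120 - 151) = 1/(-31) = -1/31 ≈ -0.032258)
H(L) = L²*(L² + 8*L) (H(L) = (L² + 8*L)*L² = L²*(L² + 8*L))
Y*H(5/3 - 1/T) = -(5/3 - 1/(-8))³*(8 + (5/3 - 1/(-8)))/31 = -(5*(⅓) - 1*(-⅛))³*(8 + (5*(⅓) - 1*(-⅛)))/31 = -(5/3 + ⅛)³*(8 + (5/3 + ⅛))/31 = -(43/24)³*(8 + 43/24)/31 = -79507*235/(428544*24) = -1/31*18684145/331776 = -18684145/10285056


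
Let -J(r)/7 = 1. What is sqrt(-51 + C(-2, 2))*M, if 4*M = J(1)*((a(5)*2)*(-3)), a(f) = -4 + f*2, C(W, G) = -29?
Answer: 252*I*sqrt(5) ≈ 563.49*I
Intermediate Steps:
J(r) = -7 (J(r) = -7*1 = -7)
a(f) = -4 + 2*f
M = 63 (M = (-7*(-4 + 2*5)*2*(-3))/4 = (-7*(-4 + 10)*2*(-3))/4 = (-7*6*2*(-3))/4 = (-84*(-3))/4 = (-7*(-36))/4 = (1/4)*252 = 63)
sqrt(-51 + C(-2, 2))*M = sqrt(-51 - 29)*63 = sqrt(-80)*63 = (4*I*sqrt(5))*63 = 252*I*sqrt(5)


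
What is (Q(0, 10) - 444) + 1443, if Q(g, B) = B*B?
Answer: 1099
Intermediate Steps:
Q(g, B) = B²
(Q(0, 10) - 444) + 1443 = (10² - 444) + 1443 = (100 - 444) + 1443 = -344 + 1443 = 1099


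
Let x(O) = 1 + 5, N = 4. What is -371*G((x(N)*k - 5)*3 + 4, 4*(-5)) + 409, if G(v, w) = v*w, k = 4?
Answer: 453029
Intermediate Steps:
x(O) = 6
-371*G((x(N)*k - 5)*3 + 4, 4*(-5)) + 409 = -371*((6*4 - 5)*3 + 4)*4*(-5) + 409 = -371*((24 - 5)*3 + 4)*(-20) + 409 = -371*(19*3 + 4)*(-20) + 409 = -371*(57 + 4)*(-20) + 409 = -22631*(-20) + 409 = -371*(-1220) + 409 = 452620 + 409 = 453029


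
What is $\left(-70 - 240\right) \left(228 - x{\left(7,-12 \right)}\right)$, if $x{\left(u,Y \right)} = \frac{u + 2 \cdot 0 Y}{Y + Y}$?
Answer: $- \frac{849245}{12} \approx -70770.0$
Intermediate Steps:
$x{\left(u,Y \right)} = \frac{u}{2 Y}$ ($x{\left(u,Y \right)} = \frac{u + 0 Y}{2 Y} = \left(u + 0\right) \frac{1}{2 Y} = u \frac{1}{2 Y} = \frac{u}{2 Y}$)
$\left(-70 - 240\right) \left(228 - x{\left(7,-12 \right)}\right) = \left(-70 - 240\right) \left(228 - \frac{1}{2} \cdot 7 \frac{1}{-12}\right) = - 310 \left(228 - \frac{1}{2} \cdot 7 \left(- \frac{1}{12}\right)\right) = - 310 \left(228 - - \frac{7}{24}\right) = - 310 \left(228 + \frac{7}{24}\right) = \left(-310\right) \frac{5479}{24} = - \frac{849245}{12}$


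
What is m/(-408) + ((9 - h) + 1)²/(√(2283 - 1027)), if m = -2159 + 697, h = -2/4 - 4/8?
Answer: 43/12 + 121*√314/628 ≈ 6.9975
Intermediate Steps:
h = -1 (h = -2*¼ - 4*⅛ = -½ - ½ = -1)
m = -1462
m/(-408) + ((9 - h) + 1)²/(√(2283 - 1027)) = -1462/(-408) + ((9 - 1*(-1)) + 1)²/(√(2283 - 1027)) = -1462*(-1/408) + ((9 + 1) + 1)²/(√1256) = 43/12 + (10 + 1)²/((2*√314)) = 43/12 + 11²*(√314/628) = 43/12 + 121*(√314/628) = 43/12 + 121*√314/628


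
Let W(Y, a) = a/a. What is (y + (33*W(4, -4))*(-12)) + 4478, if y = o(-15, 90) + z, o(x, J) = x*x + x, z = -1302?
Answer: 2990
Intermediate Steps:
W(Y, a) = 1
o(x, J) = x + x**2 (o(x, J) = x**2 + x = x + x**2)
y = -1092 (y = -15*(1 - 15) - 1302 = -15*(-14) - 1302 = 210 - 1302 = -1092)
(y + (33*W(4, -4))*(-12)) + 4478 = (-1092 + (33*1)*(-12)) + 4478 = (-1092 + 33*(-12)) + 4478 = (-1092 - 396) + 4478 = -1488 + 4478 = 2990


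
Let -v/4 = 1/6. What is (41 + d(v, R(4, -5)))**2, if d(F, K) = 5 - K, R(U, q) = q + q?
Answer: 3136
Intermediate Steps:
R(U, q) = 2*q
v = -2/3 (v = -4/6 = -4*1/6 = -2/3 ≈ -0.66667)
(41 + d(v, R(4, -5)))**2 = (41 + (5 - 2*(-5)))**2 = (41 + (5 - 1*(-10)))**2 = (41 + (5 + 10))**2 = (41 + 15)**2 = 56**2 = 3136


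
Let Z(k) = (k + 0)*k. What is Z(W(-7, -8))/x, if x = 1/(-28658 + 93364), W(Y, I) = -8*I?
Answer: 265035776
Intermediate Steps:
Z(k) = k² (Z(k) = k*k = k²)
x = 1/64706 ≈ 1.5455e-5
Z(W(-7, -8))/x = (-8*(-8))²/(1/64706) = 64²*64706 = 4096*64706 = 265035776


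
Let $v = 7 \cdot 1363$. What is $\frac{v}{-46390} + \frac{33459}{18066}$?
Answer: $\frac{114982942}{69840145} \approx 1.6464$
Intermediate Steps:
$v = 9541$
$\frac{v}{-46390} + \frac{33459}{18066} = \frac{9541}{-46390} + \frac{33459}{18066} = 9541 \left(- \frac{1}{46390}\right) + 33459 \cdot \frac{1}{18066} = - \frac{9541}{46390} + \frac{11153}{6022} = \frac{114982942}{69840145}$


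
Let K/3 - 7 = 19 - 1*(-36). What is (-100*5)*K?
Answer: -93000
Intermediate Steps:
K = 186 (K = 21 + 3*(19 - 1*(-36)) = 21 + 3*(19 + 36) = 21 + 3*55 = 21 + 165 = 186)
(-100*5)*K = -100*5*186 = -500*186 = -93000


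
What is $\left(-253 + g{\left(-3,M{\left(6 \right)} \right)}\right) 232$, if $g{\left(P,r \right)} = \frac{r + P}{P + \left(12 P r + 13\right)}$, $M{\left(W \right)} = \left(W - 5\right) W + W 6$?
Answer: $- \frac{44085220}{751} \approx -58702.0$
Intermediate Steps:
$M{\left(W \right)} = 6 W + W \left(-5 + W\right)$ ($M{\left(W \right)} = \left(-5 + W\right) W + 6 W = W \left(-5 + W\right) + 6 W = 6 W + W \left(-5 + W\right)$)
$g{\left(P,r \right)} = \frac{P + r}{13 + P + 12 P r}$ ($g{\left(P,r \right)} = \frac{P + r}{P + \left(12 P r + 13\right)} = \frac{P + r}{P + \left(13 + 12 P r\right)} = \frac{P + r}{13 + P + 12 P r}$)
$\left(-253 + g{\left(-3,M{\left(6 \right)} \right)}\right) 232 = \left(-253 + \frac{-3 + 6 \left(1 + 6\right)}{13 - 3 + 12 \left(-3\right) 6 \left(1 + 6\right)}\right) 232 = \left(-253 + \frac{-3 + 6 \cdot 7}{13 - 3 + 12 \left(-3\right) 6 \cdot 7}\right) 232 = \left(-253 + \frac{-3 + 42}{13 - 3 + 12 \left(-3\right) 42}\right) 232 = \left(-253 + \frac{1}{13 - 3 - 1512} \cdot 39\right) 232 = \left(-253 + \frac{1}{-1502} \cdot 39\right) 232 = \left(-253 - \frac{39}{1502}\right) 232 = \left(- \frac{380045}{1502}\right) 232 = - \frac{44085220}{751}$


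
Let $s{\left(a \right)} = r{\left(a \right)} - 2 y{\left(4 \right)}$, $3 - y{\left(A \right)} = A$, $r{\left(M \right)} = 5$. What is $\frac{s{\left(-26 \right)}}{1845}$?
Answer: $\frac{7}{1845} \approx 0.003794$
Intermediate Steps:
$y{\left(A \right)} = 3 - A$
$s{\left(a \right)} = 7$ ($s{\left(a \right)} = 5 - 2 \left(3 - 4\right) = 5 - -2 = 5 + 2 = 7$)
$\frac{s{\left(-26 \right)}}{1845} = \frac{7}{1845}$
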